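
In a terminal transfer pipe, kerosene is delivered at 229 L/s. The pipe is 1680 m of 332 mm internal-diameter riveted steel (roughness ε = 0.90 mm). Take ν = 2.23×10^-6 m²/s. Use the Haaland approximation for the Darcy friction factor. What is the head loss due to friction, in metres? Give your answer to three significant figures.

V = 4Q/(πD²) = 4·0.229/(π·0.332²) = 2.645 m/s
Re = VD/ν = 2.645·0.332/2.23×10^-6 = 3.94×10^5 → turbulent
ε/D = 0.90/332 = 0.00271
Haaland: f = 0.02582
h_f = f(L/D)V²/(2g) = 0.02582·(1680/0.332)·2.645²/(2·9.81) = 46.59 m

h_f ≈ 46.6 m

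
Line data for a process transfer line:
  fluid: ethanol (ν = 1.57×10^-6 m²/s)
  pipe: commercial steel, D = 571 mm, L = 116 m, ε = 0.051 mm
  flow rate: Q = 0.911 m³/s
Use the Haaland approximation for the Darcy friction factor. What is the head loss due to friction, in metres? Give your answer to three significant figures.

V = 4Q/(πD²) = 4·0.911/(π·0.571²) = 3.558 m/s
Re = VD/ν = 3.558·0.571/1.57×10^-6 = 1.29×10^6 → turbulent
ε/D = 0.051/571 = 8.93×10^-5
Haaland: f = 0.01290
h_f = f(L/D)V²/(2g) = 0.01290·(116/0.571)·3.558²/(2·9.81) = 1.690 m

h_f ≈ 1.69 m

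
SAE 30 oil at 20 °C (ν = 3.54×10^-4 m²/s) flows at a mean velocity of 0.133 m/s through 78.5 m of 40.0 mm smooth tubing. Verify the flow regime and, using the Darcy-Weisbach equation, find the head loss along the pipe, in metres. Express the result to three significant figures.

h_f ≈ 7.54 m

Re = VD/ν = 0.133·0.04000/3.54×10^-4 = 15.0 → laminar (Re < 2300)
f = 64/Re = 4.259
h_f = f(L/D)V²/(2g) = 4.259·(78.5/0.04000)·0.133²/(2·9.81) = 7.535 m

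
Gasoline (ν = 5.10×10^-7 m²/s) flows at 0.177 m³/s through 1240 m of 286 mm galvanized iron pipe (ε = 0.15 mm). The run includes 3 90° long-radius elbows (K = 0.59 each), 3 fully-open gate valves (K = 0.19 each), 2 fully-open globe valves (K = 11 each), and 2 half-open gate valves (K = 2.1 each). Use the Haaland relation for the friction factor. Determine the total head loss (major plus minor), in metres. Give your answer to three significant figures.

V = 4Q/(πD²) = 2.755 m/s; V²/2g = 0.3869 m
Re = 1.55×10^6, ε/D = 5.24×10^-4 → f = 0.01719 (Haaland)
Major: h_f = f(L/D)·V²/2g = 0.01719·4336·0.3869 = 28.84 m
Minor: ΣK = 28.5; h_m = ΣK·V²/2g = 11.04 m
Total H_L = 28.84 + 11.04 = 39.88 m

H_L ≈ 39.9 m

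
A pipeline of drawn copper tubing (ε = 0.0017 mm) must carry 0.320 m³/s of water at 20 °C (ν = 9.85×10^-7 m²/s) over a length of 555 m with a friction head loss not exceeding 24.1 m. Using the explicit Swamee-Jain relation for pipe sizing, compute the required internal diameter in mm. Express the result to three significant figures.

D ≈ 296 mm

Swamee-Jain (Type III): D = 0.66·[ε^1.25·(LQ²/(gh_f))^4.75 + ν·Q^9.4·(L/(gh_f))^5.2]^0.04
LQ²/(gh_f) = 0.2404; L/(gh_f) = 2.348
Term 1 = ε^1.25·(…)^4.75 = 7.04×10^-11; Term 2 = ν·Q^9.4·(…)^5.2 = 1.86×10^-9
D = 0.66·(7.04×10^-11 + 1.86×10^-9)^0.04 = 0.2958 m = 296 mm
Check: V = 4.66 m/s, Re = 1.40×10^6, f = 0.01116, h_f = 23.1 m ≈ 24.1 m ✓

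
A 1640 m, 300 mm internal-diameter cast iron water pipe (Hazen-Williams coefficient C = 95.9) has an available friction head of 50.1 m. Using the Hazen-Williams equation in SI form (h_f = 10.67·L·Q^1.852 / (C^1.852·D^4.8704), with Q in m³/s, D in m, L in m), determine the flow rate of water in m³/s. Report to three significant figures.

Q ≈ 0.171 m³/s

Rearranging: Q = [h_f·C^1.852·D^4.8704 / (10.67·L)]^(1/1.852)
Q = [50.1·95.9^1.852·0.300^4.8704 / (10.67·1640)]^0.540 = 0.1712 m³/s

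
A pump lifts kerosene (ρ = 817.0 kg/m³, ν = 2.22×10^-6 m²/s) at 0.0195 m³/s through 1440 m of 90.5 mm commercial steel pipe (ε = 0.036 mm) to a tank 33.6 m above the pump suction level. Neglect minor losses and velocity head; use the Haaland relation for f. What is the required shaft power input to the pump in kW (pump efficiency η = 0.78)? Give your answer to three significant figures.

V = 4Q/(πD²) = 3.031 m/s; Re = 1.24×10^5; ε/D = 3.98×10^-4; f = 0.01908
h_f = f(L/D)V²/2g = 142.2 m
Total head H = z + h_f = 33.6 + 142.2 = 175.8 m
P_hyd = ρgQH = 817.0·9.81·0.0195·175.8 = 27.48 kW
P_shaft = P_hyd/η = 27.48/0.78 = 35.23 kW

P_shaft ≈ 35.2 kW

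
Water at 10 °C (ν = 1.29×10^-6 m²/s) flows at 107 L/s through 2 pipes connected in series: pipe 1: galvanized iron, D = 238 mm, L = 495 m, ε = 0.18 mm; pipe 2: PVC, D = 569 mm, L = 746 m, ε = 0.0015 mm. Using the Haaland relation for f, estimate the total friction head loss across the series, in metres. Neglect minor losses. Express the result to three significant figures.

H ≈ 11.9 m

Pipe 1: V = 2.405 m/s, Re = 4.44×10^5, ε/D = 7.56×10^-4, f = 0.01911, h_1 = f(L/D)V²/2g = 11.72 m
Pipe 2: V = 0.4208 m/s, Re = 1.86×10^5, ε/D = 2.64×10^-6, f = 0.01574, h_2 = f(L/D)V²/2g = 0.1863 m
Series → Q common, losses add: H = Σh = 11.91 m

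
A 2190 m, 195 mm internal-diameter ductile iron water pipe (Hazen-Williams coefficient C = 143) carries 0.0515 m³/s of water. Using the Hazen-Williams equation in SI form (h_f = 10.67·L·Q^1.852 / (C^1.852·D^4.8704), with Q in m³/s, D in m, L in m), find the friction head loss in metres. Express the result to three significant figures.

h_f ≈ 28.1 m

h_f = 10.67·2190·0.0515^1.852 / (143^1.852·0.195^4.8704) = 28.12 m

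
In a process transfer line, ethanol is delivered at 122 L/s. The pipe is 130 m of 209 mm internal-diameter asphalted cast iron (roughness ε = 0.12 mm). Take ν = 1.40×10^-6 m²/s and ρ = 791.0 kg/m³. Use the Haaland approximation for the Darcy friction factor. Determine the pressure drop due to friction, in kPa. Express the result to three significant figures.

V = 4Q/(πD²) = 4·0.122/(π·0.209²) = 3.556 m/s
Re = VD/ν = 3.556·0.209/1.40×10^-6 = 5.31×10^5 → turbulent
ε/D = 0.12/209 = 5.74×10^-4
Haaland: f = 0.01799
h_f = f(L/D)V²/(2g) = 0.01799·(130/0.209)·3.556²/(2·9.81) = 7.213 m
Δp = ρg·h_f = 791.0·9.81·7.213 = 55.97 kPa

Δp ≈ 56.0 kPa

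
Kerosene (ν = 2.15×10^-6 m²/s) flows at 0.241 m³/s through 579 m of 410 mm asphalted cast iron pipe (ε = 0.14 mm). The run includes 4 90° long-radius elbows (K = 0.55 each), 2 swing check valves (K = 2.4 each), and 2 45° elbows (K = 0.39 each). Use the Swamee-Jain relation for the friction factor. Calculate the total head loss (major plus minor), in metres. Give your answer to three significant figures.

V = 4Q/(πD²) = 1.825 m/s; V²/2g = 0.1698 m
Re = 3.48×10^5, ε/D = 3.41×10^-4 → f = 0.01713 (Swamee-Jain)
Major: h_f = f(L/D)·V²/2g = 0.01713·1412·0.1698 = 4.109 m
Minor: ΣK = 7.78; h_m = ΣK·V²/2g = 1.321 m
Total H_L = 4.109 + 1.321 = 5.430 m

H_L ≈ 5.43 m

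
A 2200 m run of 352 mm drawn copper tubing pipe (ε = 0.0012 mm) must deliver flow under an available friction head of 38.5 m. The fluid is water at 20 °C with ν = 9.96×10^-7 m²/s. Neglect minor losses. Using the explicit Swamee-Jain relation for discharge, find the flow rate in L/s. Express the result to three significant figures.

Swamee-Jain (Type II): Q = -0.965·√(gD⁵h_f/L)·ln[ε/(3.7D) + √(3.17ν²L/(gD³h_f))]
√(gD⁵h_f/L) = √(9.81·0.352⁵·38.5/2200) = 0.03046
ε/(3.7D) = 9.21×10^-7; √(3.17ν²L/(gD³h_f)) = 2.05×10^-5
Q = -0.965·0.03046·ln(2.142×10^-5) = 0.3160 m³/s
Check: V = 3.25 m/s, Re = 1.15×10^6, f = 0.01144, h_f = 38.4 m ≈ 38.5 m ✓

Q ≈ 316 L/s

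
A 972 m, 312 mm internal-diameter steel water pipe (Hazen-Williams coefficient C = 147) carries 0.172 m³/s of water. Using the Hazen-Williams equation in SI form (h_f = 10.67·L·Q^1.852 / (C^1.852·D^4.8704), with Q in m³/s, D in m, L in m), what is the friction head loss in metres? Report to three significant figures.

h_f ≈ 11.2 m

h_f = 10.67·972·0.172^1.852 / (147^1.852·0.312^4.8704) = 11.22 m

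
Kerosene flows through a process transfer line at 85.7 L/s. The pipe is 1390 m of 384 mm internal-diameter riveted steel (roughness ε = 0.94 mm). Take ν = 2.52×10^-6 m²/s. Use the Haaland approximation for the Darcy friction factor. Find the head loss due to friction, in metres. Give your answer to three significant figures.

h_f ≈ 2.62 m

V = 4Q/(πD²) = 4·0.0857/(π·0.384²) = 0.7400 m/s
Re = VD/ν = 0.7400·0.384/2.52×10^-6 = 1.13×10^5 → turbulent
ε/D = 0.94/384 = 0.00245
Haaland: f = 0.02597
h_f = f(L/D)V²/(2g) = 0.02597·(1390/0.384)·0.7400²/(2·9.81) = 2.624 m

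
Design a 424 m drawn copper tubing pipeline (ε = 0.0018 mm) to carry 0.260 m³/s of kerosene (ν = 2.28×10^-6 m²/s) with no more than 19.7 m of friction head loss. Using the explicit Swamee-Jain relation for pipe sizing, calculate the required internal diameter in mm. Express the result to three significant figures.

D ≈ 279 mm

Swamee-Jain (Type III): D = 0.66·[ε^1.25·(LQ²/(gh_f))^4.75 + ν·Q^9.4·(L/(gh_f))^5.2]^0.04
LQ²/(gh_f) = 0.1483; L/(gh_f) = 2.194
Term 1 = ε^1.25·(…)^4.75 = 7.62×10^-12; Term 2 = ν·Q^9.4·(…)^5.2 = 4.30×10^-10
D = 0.66·(7.62×10^-12 + 4.30×10^-10)^0.04 = 0.2787 m = 279 mm
Check: V = 4.26 m/s, Re = 5.21×10^5, f = 0.01310, h_f = 18.4 m ≈ 19.7 m ✓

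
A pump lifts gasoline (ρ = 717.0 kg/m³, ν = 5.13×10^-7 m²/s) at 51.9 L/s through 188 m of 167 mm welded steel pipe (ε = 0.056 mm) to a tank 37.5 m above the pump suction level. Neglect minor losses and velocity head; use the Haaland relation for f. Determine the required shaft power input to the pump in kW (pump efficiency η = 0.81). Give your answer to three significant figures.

P_shaft ≈ 19.2 kW

V = 4Q/(πD²) = 2.369 m/s; Re = 7.71×10^5; ε/D = 3.35×10^-4; f = 0.01607
h_f = f(L/D)V²/2g = 5.178 m
Total head H = z + h_f = 37.5 + 5.178 = 42.68 m
P_hyd = ρgQH = 717.0·9.81·0.0519·42.68 = 15.58 kW
P_shaft = P_hyd/η = 15.58/0.81 = 19.23 kW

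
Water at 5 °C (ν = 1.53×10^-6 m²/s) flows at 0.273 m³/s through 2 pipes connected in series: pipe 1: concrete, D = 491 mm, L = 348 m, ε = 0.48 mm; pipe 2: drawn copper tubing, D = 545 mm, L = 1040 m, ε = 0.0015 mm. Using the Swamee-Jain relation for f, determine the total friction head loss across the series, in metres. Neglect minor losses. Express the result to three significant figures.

Pipe 1: V = 1.442 m/s, Re = 4.63×10^5, ε/D = 9.78×10^-4, f = 0.02031, h_1 = f(L/D)V²/2g = 1.525 m
Pipe 2: V = 1.170 m/s, Re = 4.17×10^5, ε/D = 2.75×10^-6, f = 0.01357, h_2 = f(L/D)V²/2g = 1.807 m
Series → Q common, losses add: H = Σh = 3.332 m

H ≈ 3.33 m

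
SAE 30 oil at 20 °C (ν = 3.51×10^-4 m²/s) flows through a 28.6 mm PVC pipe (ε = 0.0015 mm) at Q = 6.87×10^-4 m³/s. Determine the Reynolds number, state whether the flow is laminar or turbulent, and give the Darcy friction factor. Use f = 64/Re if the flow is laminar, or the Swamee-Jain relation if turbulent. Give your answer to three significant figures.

V = 4Q/(πD²) = 1.069 m/s
Re = VD/ν = 1.069·0.0286/3.51×10^-4 = 87.1
Re < 2300 → laminar → f = 64/Re = 0.7345

Re ≈ 87.1; laminar; f = 64/Re ≈ 0.734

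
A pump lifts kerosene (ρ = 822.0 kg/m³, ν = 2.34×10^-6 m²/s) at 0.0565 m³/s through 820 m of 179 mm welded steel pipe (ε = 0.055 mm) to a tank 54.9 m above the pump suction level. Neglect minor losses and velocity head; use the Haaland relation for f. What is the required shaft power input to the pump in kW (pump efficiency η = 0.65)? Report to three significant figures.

V = 4Q/(πD²) = 2.245 m/s; Re = 1.72×10^5; ε/D = 3.07×10^-4; f = 0.01786
h_f = f(L/D)V²/2g = 21.02 m
Total head H = z + h_f = 54.9 + 21.02 = 75.92 m
P_hyd = ρgQH = 822.0·9.81·0.0565·75.92 = 34.59 kW
P_shaft = P_hyd/η = 34.59/0.65 = 53.22 kW

P_shaft ≈ 53.2 kW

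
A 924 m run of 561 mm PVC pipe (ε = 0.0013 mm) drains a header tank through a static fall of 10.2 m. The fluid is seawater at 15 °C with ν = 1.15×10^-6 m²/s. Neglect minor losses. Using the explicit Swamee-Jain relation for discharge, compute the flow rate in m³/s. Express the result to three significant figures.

Swamee-Jain (Type II): Q = -0.965·√(gD⁵h_f/L)·ln[ε/(3.7D) + √(3.17ν²L/(gD³h_f))]
√(gD⁵h_f/L) = √(9.81·0.561⁵·10.2/924) = 0.07757
ε/(3.7D) = 6.26×10^-7; √(3.17ν²L/(gD³h_f)) = 1.48×10^-5
Q = -0.965·0.07757·ln(1.543×10^-5) = 0.8293 m³/s
Check: V = 3.36 m/s, Re = 1.64×10^6, f = 0.01078, h_f = 10.2 m ≈ 10.2 m ✓

Q ≈ 0.829 m³/s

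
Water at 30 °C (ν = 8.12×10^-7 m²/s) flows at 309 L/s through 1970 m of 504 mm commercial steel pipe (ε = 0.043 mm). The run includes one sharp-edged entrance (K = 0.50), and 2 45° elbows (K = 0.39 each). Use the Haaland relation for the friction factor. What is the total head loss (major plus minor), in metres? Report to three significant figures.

H_L ≈ 6.44 m

V = 4Q/(πD²) = 1.549 m/s; V²/2g = 0.1223 m
Re = 9.61×10^5, ε/D = 8.53×10^-5 → f = 0.01315 (Haaland)
Major: h_f = f(L/D)·V²/2g = 0.01315·3909·0.1223 = 6.285 m
Minor: ΣK = 1.28; h_m = ΣK·V²/2g = 0.1565 m
Total H_L = 6.285 + 0.1565 = 6.441 m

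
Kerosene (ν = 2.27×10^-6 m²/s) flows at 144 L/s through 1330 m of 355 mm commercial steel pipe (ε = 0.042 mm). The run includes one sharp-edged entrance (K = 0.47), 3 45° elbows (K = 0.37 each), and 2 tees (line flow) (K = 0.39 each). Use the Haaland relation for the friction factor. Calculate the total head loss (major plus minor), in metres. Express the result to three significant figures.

H_L ≈ 6.72 m

V = 4Q/(πD²) = 1.455 m/s; V²/2g = 0.1079 m
Re = 2.28×10^5, ε/D = 1.18×10^-4 → f = 0.01600 (Haaland)
Major: h_f = f(L/D)·V²/2g = 0.01600·3746·0.1079 = 6.467 m
Minor: ΣK = 2.36; h_m = ΣK·V²/2g = 0.2546 m
Total H_L = 6.467 + 0.2546 = 6.722 m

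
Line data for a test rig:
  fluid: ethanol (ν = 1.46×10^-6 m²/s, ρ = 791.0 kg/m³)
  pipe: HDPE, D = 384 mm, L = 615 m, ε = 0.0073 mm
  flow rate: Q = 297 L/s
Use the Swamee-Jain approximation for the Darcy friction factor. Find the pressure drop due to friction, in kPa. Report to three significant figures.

V = 4Q/(πD²) = 4·0.297/(π·0.384²) = 2.565 m/s
Re = VD/ν = 2.565·0.384/1.46×10^-6 = 6.75×10^5 → turbulent
ε/D = 0.0073/384 = 1.90×10^-5
Swamee-Jain: f = 0.01278
h_f = f(L/D)V²/(2g) = 0.01278·(615/0.384)·2.565²/(2·9.81) = 6.859 m
Δp = ρg·h_f = 791.0·9.81·6.859 = 53.22 kPa

Δp ≈ 53.2 kPa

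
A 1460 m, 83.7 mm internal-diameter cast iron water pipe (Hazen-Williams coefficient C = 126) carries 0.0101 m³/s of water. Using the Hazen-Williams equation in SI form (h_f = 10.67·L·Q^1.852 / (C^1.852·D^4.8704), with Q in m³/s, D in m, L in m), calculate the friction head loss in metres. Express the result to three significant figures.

h_f = 10.67·1460·0.0101^1.852 / (126^1.852·0.0837^4.8704) = 71.35 m

h_f ≈ 71.3 m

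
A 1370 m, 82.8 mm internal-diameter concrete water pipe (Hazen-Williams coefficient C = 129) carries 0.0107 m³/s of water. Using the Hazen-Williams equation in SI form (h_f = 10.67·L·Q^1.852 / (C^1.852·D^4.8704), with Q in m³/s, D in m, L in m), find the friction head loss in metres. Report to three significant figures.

h_f = 10.67·1370·0.0107^1.852 / (129^1.852·0.0828^4.8704) = 75.18 m

h_f ≈ 75.2 m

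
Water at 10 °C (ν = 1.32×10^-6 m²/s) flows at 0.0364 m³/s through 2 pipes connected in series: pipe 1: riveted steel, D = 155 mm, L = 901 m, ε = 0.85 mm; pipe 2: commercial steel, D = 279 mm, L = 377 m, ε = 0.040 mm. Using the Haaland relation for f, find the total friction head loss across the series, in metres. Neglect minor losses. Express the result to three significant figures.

H ≈ 35.3 m

Pipe 1: V = 1.929 m/s, Re = 2.27×10^5, ε/D = 0.00548, f = 0.03166, h_1 = f(L/D)V²/2g = 34.90 m
Pipe 2: V = 0.5954 m/s, Re = 1.26×10^5, ε/D = 1.43×10^-4, f = 0.01774, h_2 = f(L/D)V²/2g = 0.4332 m
Series → Q common, losses add: H = Σh = 35.34 m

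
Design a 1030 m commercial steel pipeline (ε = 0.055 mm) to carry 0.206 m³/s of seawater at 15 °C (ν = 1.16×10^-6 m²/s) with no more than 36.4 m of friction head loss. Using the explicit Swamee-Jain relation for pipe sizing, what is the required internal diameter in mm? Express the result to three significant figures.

D ≈ 275 mm

Swamee-Jain (Type III): D = 0.66·[ε^1.25·(LQ²/(gh_f))^4.75 + ν·Q^9.4·(L/(gh_f))^5.2]^0.04
LQ²/(gh_f) = 0.1224; L/(gh_f) = 2.884
Term 1 = ε^1.25·(…)^4.75 = 2.20×10^-10; Term 2 = ν·Q^9.4·(…)^5.2 = 1.02×10^-10
D = 0.66·(2.20×10^-10 + 1.02×10^-10)^0.04 = 0.2753 m = 275 mm
Check: V = 3.46 m/s, Re = 8.21×10^5, f = 0.01494, h_f = 34.1 m ≈ 36.4 m ✓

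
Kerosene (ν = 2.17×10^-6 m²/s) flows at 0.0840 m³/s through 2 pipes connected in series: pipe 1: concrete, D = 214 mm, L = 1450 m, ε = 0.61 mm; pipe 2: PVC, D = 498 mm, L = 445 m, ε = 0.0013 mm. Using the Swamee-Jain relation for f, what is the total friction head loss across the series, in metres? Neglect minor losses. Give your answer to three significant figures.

Pipe 1: V = 2.335 m/s, Re = 2.30×10^5, ε/D = 0.00285, f = 0.02657, h_1 = f(L/D)V²/2g = 50.04 m
Pipe 2: V = 0.4313 m/s, Re = 9.90×10^4, ε/D = 2.61×10^-6, f = 0.01792, h_2 = f(L/D)V²/2g = 0.1518 m
Series → Q common, losses add: H = Σh = 50.20 m

H ≈ 50.2 m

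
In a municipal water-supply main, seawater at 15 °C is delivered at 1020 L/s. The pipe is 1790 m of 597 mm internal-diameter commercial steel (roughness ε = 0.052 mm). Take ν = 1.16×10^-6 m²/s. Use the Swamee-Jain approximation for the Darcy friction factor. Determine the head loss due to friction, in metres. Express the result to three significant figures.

V = 4Q/(πD²) = 4·1.02/(π·0.597²) = 3.644 m/s
Re = VD/ν = 3.644·0.597/1.16×10^-6 = 1.88×10^6 → turbulent
ε/D = 0.052/597 = 8.71×10^-5
Swamee-Jain: f = 0.01270
h_f = f(L/D)V²/(2g) = 0.01270·(1790/0.597)·3.644²/(2·9.81) = 25.76 m

h_f ≈ 25.8 m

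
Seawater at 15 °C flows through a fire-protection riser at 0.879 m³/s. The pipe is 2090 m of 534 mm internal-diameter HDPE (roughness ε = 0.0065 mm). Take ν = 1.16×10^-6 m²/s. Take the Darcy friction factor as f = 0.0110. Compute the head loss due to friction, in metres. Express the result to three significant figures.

V = 4Q/(πD²) = 4·0.879/(π·0.534²) = 3.925 m/s
h_f = f(L/D)V²/(2g) = 0.01100·(2090/0.534)·3.925²/(2·9.81) = 33.80 m

h_f ≈ 33.8 m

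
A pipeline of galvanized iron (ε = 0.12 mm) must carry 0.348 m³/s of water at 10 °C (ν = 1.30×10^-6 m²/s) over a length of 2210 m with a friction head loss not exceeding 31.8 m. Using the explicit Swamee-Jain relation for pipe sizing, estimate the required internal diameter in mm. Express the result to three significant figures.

Swamee-Jain (Type III): D = 0.66·[ε^1.25·(LQ²/(gh_f))^4.75 + ν·Q^9.4·(L/(gh_f))^5.2]^0.04
LQ²/(gh_f) = 0.8579; L/(gh_f) = 7.084
Term 1 = ε^1.25·(…)^4.75 = 6.07×10^-6; Term 2 = ν·Q^9.4·(…)^5.2 = 1.68×10^-6
D = 0.66·(6.07×10^-6 + 1.68×10^-6)^0.04 = 0.4122 m = 412 mm
Check: V = 2.61 m/s, Re = 8.27×10^5, f = 0.01582, h_f = 29.4 m ≈ 31.8 m ✓

D ≈ 412 mm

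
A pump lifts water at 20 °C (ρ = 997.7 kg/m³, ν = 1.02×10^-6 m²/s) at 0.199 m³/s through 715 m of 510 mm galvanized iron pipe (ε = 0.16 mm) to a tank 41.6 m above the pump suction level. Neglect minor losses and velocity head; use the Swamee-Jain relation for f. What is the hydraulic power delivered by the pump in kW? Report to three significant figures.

V = 4Q/(πD²) = 0.9741 m/s; Re = 4.87×10^5; ε/D = 3.14×10^-4; f = 0.01651
h_f = f(L/D)V²/2g = 1.120 m
Total head H = z + h_f = 41.6 + 1.120 = 42.72 m
P_hyd = ρgQH = 997.7·9.81·0.199·42.72 = 83.20 kW

P_hyd ≈ 83.2 kW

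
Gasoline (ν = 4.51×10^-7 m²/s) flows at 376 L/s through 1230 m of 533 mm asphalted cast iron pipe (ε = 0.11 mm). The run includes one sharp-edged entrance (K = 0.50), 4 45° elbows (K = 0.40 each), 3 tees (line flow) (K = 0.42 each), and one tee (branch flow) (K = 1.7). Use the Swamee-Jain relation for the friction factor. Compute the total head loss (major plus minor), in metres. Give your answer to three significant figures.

V = 4Q/(πD²) = 1.685 m/s; V²/2g = 0.1447 m
Re = 1.99×10^6, ε/D = 2.06×10^-4 → f = 0.01440 (Swamee-Jain)
Major: h_f = f(L/D)·V²/2g = 0.01440·2308·0.1447 = 4.809 m
Minor: ΣK = 5.06; h_m = ΣK·V²/2g = 0.7324 m
Total H_L = 4.809 + 0.7324 = 5.541 m

H_L ≈ 5.54 m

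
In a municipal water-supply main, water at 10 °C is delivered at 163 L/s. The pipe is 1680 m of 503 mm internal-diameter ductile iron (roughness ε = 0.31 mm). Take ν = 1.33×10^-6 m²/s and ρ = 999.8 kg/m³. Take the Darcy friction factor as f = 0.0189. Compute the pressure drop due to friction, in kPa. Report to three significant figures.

Δp ≈ 21.2 kPa

V = 4Q/(πD²) = 4·0.163/(π·0.503²) = 0.8203 m/s
h_f = f(L/D)V²/(2g) = 0.01890·(1680/0.503)·0.8203²/(2·9.81) = 2.165 m
Δp = ρg·h_f = 999.8·9.81·2.165 = 21.23 kPa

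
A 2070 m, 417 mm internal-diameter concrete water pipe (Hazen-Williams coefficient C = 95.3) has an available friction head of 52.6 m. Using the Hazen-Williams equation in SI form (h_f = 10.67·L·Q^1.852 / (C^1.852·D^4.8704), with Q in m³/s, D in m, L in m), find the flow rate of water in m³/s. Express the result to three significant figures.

Q ≈ 0.366 m³/s

Rearranging: Q = [h_f·C^1.852·D^4.8704 / (10.67·L)]^(1/1.852)
Q = [52.6·95.3^1.852·0.417^4.8704 / (10.67·2070)]^0.540 = 0.3662 m³/s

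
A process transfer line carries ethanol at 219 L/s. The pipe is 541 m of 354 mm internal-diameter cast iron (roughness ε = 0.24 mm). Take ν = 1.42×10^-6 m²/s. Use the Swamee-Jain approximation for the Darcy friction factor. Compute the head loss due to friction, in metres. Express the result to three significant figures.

h_f ≈ 7.22 m

V = 4Q/(πD²) = 4·0.219/(π·0.354²) = 2.225 m/s
Re = VD/ν = 2.225·0.354/1.42×10^-6 = 5.55×10^5 → turbulent
ε/D = 0.24/354 = 6.78×10^-4
Swamee-Jain: f = 0.01873
h_f = f(L/D)V²/(2g) = 0.01873·(541/0.354)·2.225²/(2·9.81) = 7.223 m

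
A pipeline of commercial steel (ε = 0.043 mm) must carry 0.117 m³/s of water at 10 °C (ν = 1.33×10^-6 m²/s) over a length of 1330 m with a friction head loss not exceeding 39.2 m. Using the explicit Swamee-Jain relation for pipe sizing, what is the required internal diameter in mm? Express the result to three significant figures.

D ≈ 229 mm

Swamee-Jain (Type III): D = 0.66·[ε^1.25·(LQ²/(gh_f))^4.75 + ν·Q^9.4·(L/(gh_f))^5.2]^0.04
LQ²/(gh_f) = 0.04734; L/(gh_f) = 3.459
Term 1 = ε^1.25·(…)^4.75 = 1.78×10^-12; Term 2 = ν·Q^9.4·(…)^5.2 = 1.47×10^-12
D = 0.66·(1.78×10^-12 + 1.47×10^-12)^0.04 = 0.2291 m = 229 mm
Check: V = 2.84 m/s, Re = 4.89×10^5, f = 0.01543, h_f = 36.8 m ≈ 39.2 m ✓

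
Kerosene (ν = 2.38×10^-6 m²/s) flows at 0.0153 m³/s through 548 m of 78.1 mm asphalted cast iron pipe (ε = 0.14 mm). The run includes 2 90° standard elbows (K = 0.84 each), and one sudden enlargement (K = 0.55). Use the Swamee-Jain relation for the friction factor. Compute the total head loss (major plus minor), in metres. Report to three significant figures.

V = 4Q/(πD²) = 3.194 m/s; V²/2g = 0.5199 m
Re = 1.05×10^5, ε/D = 0.00179 → f = 0.02470 (Swamee-Jain)
Major: h_f = f(L/D)·V²/2g = 0.02470·7017·0.5199 = 90.10 m
Minor: ΣK = 2.23; h_m = ΣK·V²/2g = 1.159 m
Total H_L = 90.10 + 1.159 = 91.26 m

H_L ≈ 91.3 m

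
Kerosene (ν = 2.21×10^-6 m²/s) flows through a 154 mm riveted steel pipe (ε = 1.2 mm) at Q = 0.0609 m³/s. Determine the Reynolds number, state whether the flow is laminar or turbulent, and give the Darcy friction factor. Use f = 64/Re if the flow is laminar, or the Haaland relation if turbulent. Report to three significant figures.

V = 4Q/(πD²) = 3.270 m/s
Re = VD/ν = 3.270·0.154/2.21×10^-6 = 2.28×10^5
Re > 4000 → turbulent; ε/D = 0.00779
Haaland: f = 0.03525

Re ≈ 2.28×10^5; turbulent; f ≈ 0.0353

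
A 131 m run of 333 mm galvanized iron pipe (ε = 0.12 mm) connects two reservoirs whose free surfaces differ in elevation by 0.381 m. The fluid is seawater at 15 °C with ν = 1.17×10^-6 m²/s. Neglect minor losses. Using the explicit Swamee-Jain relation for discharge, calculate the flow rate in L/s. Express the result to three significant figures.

Q ≈ 91.1 L/s

Swamee-Jain (Type II): Q = -0.965·√(gD⁵h_f/L)·ln[ε/(3.7D) + √(3.17ν²L/(gD³h_f))]
√(gD⁵h_f/L) = √(9.81·0.333⁵·0.381/131) = 0.01081
ε/(3.7D) = 9.74×10^-5; √(3.17ν²L/(gD³h_f)) = 6.42×10^-5
Q = -0.965·0.01081·ln(1.616×10^-4) = 0.09106 m³/s
Check: V = 1.05 m/s, Re = 2.98×10^5, f = 0.01748, h_f = 0.383 m ≈ 0.381 m ✓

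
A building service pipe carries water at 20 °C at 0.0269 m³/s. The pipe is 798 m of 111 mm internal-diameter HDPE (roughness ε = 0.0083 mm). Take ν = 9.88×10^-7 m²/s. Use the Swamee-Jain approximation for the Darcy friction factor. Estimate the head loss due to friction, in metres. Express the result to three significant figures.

V = 4Q/(πD²) = 4·0.0269/(π·0.111²) = 2.780 m/s
Re = VD/ν = 2.780·0.111/9.88×10^-7 = 3.12×10^5 → turbulent
ε/D = 0.0083/111 = 7.48×10^-5
Swamee-Jain: f = 0.01510
h_f = f(L/D)V²/(2g) = 0.01510·(798/0.111)·2.780²/(2·9.81) = 42.76 m

h_f ≈ 42.8 m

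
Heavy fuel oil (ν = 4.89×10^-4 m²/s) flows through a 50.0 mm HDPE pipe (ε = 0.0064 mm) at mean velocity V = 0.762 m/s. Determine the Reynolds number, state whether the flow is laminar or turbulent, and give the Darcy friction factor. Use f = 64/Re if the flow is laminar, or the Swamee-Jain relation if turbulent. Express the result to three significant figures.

Re = VD/ν = 0.7620·0.0500/4.89×10^-4 = 77.9
Re < 2300 → laminar → f = 64/Re = 0.8214

Re ≈ 77.9; laminar; f = 64/Re ≈ 0.821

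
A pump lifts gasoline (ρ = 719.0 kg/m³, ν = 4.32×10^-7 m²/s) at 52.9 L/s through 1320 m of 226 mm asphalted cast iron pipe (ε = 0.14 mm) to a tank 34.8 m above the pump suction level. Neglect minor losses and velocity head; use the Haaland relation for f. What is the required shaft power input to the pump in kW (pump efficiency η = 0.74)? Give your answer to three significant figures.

P_shaft ≈ 22.3 kW

V = 4Q/(πD²) = 1.319 m/s; Re = 6.90×10^5; ε/D = 6.19×10^-4; f = 0.01811
h_f = f(L/D)V²/2g = 9.373 m
Total head H = z + h_f = 34.8 + 9.373 = 44.17 m
P_hyd = ρgQH = 719.0·9.81·0.0529·44.17 = 16.48 kW
P_shaft = P_hyd/η = 16.48/0.74 = 22.27 kW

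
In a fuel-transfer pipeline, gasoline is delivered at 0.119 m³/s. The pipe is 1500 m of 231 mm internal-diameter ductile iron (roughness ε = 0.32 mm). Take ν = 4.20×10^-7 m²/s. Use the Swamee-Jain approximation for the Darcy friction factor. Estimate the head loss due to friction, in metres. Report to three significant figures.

h_f ≈ 57.4 m

V = 4Q/(πD²) = 4·0.119/(π·0.231²) = 2.839 m/s
Re = VD/ν = 2.839·0.231/4.20×10^-7 = 1.56×10^6 → turbulent
ε/D = 0.32/231 = 0.00139
Swamee-Jain: f = 0.02151
h_f = f(L/D)V²/(2g) = 0.02151·(1500/0.231)·2.839²/(2·9.81) = 57.39 m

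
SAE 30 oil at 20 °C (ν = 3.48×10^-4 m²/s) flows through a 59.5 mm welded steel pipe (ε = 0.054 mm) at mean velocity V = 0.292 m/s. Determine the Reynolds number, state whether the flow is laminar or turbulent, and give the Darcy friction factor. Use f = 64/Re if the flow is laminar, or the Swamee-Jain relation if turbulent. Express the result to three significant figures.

Re = VD/ν = 0.2920·0.0595/3.48×10^-4 = 49.9
Re < 2300 → laminar → f = 64/Re = 1.282

Re ≈ 49.9; laminar; f = 64/Re ≈ 1.28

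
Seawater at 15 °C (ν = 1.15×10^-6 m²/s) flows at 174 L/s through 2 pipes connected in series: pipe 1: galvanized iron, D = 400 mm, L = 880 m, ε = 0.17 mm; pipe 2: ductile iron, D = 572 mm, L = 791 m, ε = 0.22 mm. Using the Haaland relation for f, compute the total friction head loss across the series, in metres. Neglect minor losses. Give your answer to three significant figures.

Pipe 1: V = 1.385 m/s, Re = 4.82×10^5, ε/D = 4.25×10^-4, f = 0.01711, h_1 = f(L/D)V²/2g = 3.679 m
Pipe 2: V = 0.6771 m/s, Re = 3.37×10^5, ε/D = 3.85×10^-4, f = 0.01722, h_2 = f(L/D)V²/2g = 0.5565 m
Series → Q common, losses add: H = Σh = 4.236 m

H ≈ 4.24 m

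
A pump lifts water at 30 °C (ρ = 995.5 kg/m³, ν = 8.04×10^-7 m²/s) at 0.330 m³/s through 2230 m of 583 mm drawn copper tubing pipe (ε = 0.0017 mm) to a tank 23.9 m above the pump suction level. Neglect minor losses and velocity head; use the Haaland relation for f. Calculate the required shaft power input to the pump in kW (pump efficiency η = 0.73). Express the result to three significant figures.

P_shaft ≈ 121 kW

V = 4Q/(πD²) = 1.236 m/s; Re = 8.96×10^5; ε/D = 2.92×10^-6; f = 0.01185
h_f = f(L/D)V²/2g = 3.529 m
Total head H = z + h_f = 23.9 + 3.529 = 27.43 m
P_hyd = ρgQH = 995.5·9.81·0.330·27.43 = 88.40 kW
P_shaft = P_hyd/η = 88.40/0.73 = 121.1 kW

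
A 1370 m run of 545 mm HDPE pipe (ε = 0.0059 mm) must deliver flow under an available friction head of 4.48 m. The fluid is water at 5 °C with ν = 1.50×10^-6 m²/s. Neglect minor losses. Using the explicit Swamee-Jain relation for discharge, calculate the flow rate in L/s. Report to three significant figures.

Swamee-Jain (Type II): Q = -0.965·√(gD⁵h_f/L)·ln[ε/(3.7D) + √(3.17ν²L/(gD³h_f))]
√(gD⁵h_f/L) = √(9.81·0.545⁵·4.48/1370) = 0.03927
ε/(3.7D) = 2.93×10^-6; √(3.17ν²L/(gD³h_f)) = 3.71×10^-5
Q = -0.965·0.03927·ln(3.999×10^-5) = 0.3838 m³/s
Check: V = 1.65 m/s, Re = 5.98×10^5, f = 0.01288, h_f = 4.47 m ≈ 4.48 m ✓

Q ≈ 384 L/s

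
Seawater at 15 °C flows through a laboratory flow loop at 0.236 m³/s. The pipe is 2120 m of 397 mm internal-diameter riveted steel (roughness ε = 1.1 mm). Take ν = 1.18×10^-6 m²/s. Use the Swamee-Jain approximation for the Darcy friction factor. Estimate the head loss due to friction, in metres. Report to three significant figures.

h_f ≈ 25.6 m

V = 4Q/(πD²) = 4·0.236/(π·0.397²) = 1.907 m/s
Re = VD/ν = 1.907·0.397/1.18×10^-6 = 6.41×10^5 → turbulent
ε/D = 1.1/397 = 0.00277
Swamee-Jain: f = 0.02591
h_f = f(L/D)V²/(2g) = 0.02591·(2120/0.397)·1.907²/(2·9.81) = 25.63 m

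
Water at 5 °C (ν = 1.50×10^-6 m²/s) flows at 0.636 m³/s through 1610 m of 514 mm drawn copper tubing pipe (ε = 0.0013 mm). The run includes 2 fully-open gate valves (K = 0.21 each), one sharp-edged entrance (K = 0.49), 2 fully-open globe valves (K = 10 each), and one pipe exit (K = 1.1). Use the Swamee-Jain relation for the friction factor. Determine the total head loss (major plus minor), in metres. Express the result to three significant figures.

H_L ≈ 27.9 m

V = 4Q/(πD²) = 3.065 m/s; V²/2g = 0.4788 m
Re = 1.05×10^6, ε/D = 2.53×10^-6 → f = 0.01158 (Swamee-Jain)
Major: h_f = f(L/D)·V²/2g = 0.01158·3132·0.4788 = 17.36 m
Minor: ΣK = 22.0; h_m = ΣK·V²/2g = 10.54 m
Total H_L = 17.36 + 10.54 = 27.90 m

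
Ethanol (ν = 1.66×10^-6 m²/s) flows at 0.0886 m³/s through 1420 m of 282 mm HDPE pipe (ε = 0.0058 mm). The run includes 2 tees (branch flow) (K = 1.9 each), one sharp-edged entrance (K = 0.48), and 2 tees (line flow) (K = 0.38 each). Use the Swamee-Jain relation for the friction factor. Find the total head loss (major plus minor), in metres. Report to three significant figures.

V = 4Q/(πD²) = 1.419 m/s; V²/2g = 0.1026 m
Re = 2.41×10^5, ε/D = 2.06×10^-5 → f = 0.01519 (Swamee-Jain)
Major: h_f = f(L/D)·V²/2g = 0.01519·5035·0.1026 = 7.846 m
Minor: ΣK = 5.04; h_m = ΣK·V²/2g = 0.5169 m
Total H_L = 7.846 + 0.5169 = 8.363 m

H_L ≈ 8.36 m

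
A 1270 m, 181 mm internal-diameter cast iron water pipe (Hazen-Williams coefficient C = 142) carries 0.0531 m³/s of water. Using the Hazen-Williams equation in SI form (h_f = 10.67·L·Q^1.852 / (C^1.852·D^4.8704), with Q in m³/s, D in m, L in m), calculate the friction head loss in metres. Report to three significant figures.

h_f = 10.67·1270·0.0531^1.852 / (142^1.852·0.181^4.8704) = 25.13 m

h_f ≈ 25.1 m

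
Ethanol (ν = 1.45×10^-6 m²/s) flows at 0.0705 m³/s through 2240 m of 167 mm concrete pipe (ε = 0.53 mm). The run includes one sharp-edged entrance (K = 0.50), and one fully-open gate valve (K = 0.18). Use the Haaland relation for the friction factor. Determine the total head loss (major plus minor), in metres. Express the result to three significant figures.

V = 4Q/(πD²) = 3.219 m/s; V²/2g = 0.5280 m
Re = 3.71×10^5, ε/D = 0.00317 → f = 0.02695 (Haaland)
Major: h_f = f(L/D)·V²/2g = 0.02695·13413·0.5280 = 190.9 m
Minor: ΣK = 0.680; h_m = ΣK·V²/2g = 0.3590 m
Total H_L = 190.9 + 0.3590 = 191.2 m

H_L ≈ 191 m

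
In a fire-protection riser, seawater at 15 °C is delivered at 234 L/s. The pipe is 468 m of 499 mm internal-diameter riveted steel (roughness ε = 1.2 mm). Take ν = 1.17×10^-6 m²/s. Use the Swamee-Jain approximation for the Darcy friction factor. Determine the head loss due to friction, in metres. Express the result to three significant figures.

h_f ≈ 1.71 m

V = 4Q/(πD²) = 4·0.234/(π·0.499²) = 1.197 m/s
Re = VD/ν = 1.197·0.499/1.17×10^-6 = 5.10×10^5 → turbulent
ε/D = 1.2/499 = 0.00240
Swamee-Jain: f = 0.02504
h_f = f(L/D)V²/(2g) = 0.02504·(468/0.499)·1.197²/(2·9.81) = 1.713 m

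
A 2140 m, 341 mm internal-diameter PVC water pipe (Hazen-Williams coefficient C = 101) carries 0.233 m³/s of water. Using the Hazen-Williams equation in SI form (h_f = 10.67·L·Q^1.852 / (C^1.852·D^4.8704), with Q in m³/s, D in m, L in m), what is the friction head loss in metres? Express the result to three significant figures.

h_f ≈ 56.3 m

h_f = 10.67·2140·0.233^1.852 / (101^1.852·0.341^4.8704) = 56.31 m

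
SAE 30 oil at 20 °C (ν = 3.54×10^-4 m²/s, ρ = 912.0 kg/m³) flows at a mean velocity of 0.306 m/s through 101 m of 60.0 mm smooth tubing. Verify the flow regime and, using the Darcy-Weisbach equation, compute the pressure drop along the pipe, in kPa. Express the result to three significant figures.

Re = VD/ν = 0.306·0.06000/3.54×10^-4 = 51.9 → laminar (Re < 2300)
f = 64/Re = 1.234
h_f = f(L/D)V²/(2g) = 1.234·(101/0.06000)·0.306²/(2·9.81) = 9.913 m
Δp = ρg·h_f = 912.0·9.81·9.913 = 88.69 kPa

Δp ≈ 88.7 kPa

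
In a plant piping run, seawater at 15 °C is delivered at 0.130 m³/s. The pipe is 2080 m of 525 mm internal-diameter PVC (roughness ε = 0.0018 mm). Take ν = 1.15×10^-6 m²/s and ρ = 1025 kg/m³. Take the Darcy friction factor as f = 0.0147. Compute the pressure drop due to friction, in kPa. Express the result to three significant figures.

Δp ≈ 10.8 kPa

V = 4Q/(πD²) = 4·0.130/(π·0.525²) = 0.6005 m/s
h_f = f(L/D)V²/(2g) = 0.01470·(2080/0.525)·0.6005²/(2·9.81) = 1.071 m
Δp = ρg·h_f = 1025·9.81·1.071 = 10.76 kPa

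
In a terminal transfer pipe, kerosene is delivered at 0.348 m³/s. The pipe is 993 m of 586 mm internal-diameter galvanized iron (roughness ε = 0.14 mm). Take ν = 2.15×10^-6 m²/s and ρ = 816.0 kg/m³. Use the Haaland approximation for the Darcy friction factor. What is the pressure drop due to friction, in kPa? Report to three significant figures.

Δp ≈ 18.5 kPa

V = 4Q/(πD²) = 4·0.348/(π·0.586²) = 1.290 m/s
Re = VD/ν = 1.290·0.586/2.15×10^-6 = 3.52×10^5 → turbulent
ε/D = 0.14/586 = 2.39×10^-4
Haaland: f = 0.01611
h_f = f(L/D)V²/(2g) = 0.01611·(993/0.586)·1.290²/(2·9.81) = 2.316 m
Δp = ρg·h_f = 816.0·9.81·2.316 = 18.54 kPa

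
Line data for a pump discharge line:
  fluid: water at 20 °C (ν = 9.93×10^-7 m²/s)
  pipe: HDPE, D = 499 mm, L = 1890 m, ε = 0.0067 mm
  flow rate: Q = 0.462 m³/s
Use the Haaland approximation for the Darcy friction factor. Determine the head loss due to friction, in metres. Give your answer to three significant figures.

h_f ≈ 12.4 m

V = 4Q/(πD²) = 4·0.462/(π·0.499²) = 2.362 m/s
Re = VD/ν = 2.362·0.499/9.93×10^-7 = 1.19×10^6 → turbulent
ε/D = 0.0067/499 = 1.34×10^-5
Haaland: f = 0.01154
h_f = f(L/D)V²/(2g) = 0.01154·(1890/0.499)·2.362²/(2·9.81) = 12.43 m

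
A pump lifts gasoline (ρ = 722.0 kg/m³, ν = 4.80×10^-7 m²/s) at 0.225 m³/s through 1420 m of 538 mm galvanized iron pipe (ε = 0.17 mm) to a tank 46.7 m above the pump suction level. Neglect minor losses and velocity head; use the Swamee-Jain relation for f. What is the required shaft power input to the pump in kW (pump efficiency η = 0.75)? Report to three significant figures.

V = 4Q/(πD²) = 0.9898 m/s; Re = 1.11×10^6; ε/D = 3.16×10^-4; f = 0.01583
h_f = f(L/D)V²/2g = 2.086 m
Total head H = z + h_f = 46.7 + 2.086 = 48.79 m
P_hyd = ρgQH = 722.0·9.81·0.225·48.79 = 77.75 kW
P_shaft = P_hyd/η = 77.75/0.75 = 103.7 kW

P_shaft ≈ 104 kW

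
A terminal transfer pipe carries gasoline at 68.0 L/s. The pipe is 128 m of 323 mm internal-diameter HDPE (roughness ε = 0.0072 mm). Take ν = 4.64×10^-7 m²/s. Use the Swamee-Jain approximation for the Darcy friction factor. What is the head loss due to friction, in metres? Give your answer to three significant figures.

h_f ≈ 0.183 m

V = 4Q/(πD²) = 4·0.0680/(π·0.323²) = 0.8299 m/s
Re = VD/ν = 0.8299·0.323/4.64×10^-7 = 5.78×10^5 → turbulent
ε/D = 0.0072/323 = 2.23×10^-5
Swamee-Jain: f = 0.01314
h_f = f(L/D)V²/(2g) = 0.01314·(128/0.323)·0.8299²/(2·9.81) = 0.1828 m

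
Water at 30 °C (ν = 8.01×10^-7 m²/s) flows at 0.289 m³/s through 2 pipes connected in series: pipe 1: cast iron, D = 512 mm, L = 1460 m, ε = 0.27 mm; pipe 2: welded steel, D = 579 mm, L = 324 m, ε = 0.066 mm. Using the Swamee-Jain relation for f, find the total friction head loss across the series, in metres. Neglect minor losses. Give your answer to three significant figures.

H ≈ 5.50 m

Pipe 1: V = 1.404 m/s, Re = 8.97×10^5, ε/D = 5.27×10^-4, f = 0.01754, h_1 = f(L/D)V²/2g = 5.023 m
Pipe 2: V = 1.098 m/s, Re = 7.93×10^5, ε/D = 1.14×10^-4, f = 0.01398, h_2 = f(L/D)V²/2g = 0.4802 m
Series → Q common, losses add: H = Σh = 5.503 m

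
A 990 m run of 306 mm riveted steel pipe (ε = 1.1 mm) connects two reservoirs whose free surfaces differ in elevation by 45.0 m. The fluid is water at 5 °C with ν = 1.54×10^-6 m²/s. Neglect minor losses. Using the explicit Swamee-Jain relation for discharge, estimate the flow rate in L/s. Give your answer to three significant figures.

Q ≈ 231 L/s

Swamee-Jain (Type II): Q = -0.965·√(gD⁵h_f/L)·ln[ε/(3.7D) + √(3.17ν²L/(gD³h_f))]
√(gD⁵h_f/L) = √(9.81·0.306⁵·45.0/990) = 0.03459
ε/(3.7D) = 9.72×10^-4; √(3.17ν²L/(gD³h_f)) = 2.43×10^-5
Q = -0.965·0.03459·ln(9.958×10^-4) = 0.2307 m³/s
Check: V = 3.14 m/s, Re = 6.23×10^5, f = 0.02783, h_f = 45.2 m ≈ 45.0 m ✓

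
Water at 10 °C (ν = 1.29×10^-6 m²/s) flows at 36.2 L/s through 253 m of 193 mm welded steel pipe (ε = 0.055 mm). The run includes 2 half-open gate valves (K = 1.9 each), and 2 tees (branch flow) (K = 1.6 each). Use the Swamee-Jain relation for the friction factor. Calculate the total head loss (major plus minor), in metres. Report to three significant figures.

V = 4Q/(πD²) = 1.237 m/s; V²/2g = 0.07804 m
Re = 1.85×10^5, ε/D = 2.85×10^-4 → f = 0.01786 (Swamee-Jain)
Major: h_f = f(L/D)·V²/2g = 0.01786·1311·0.07804 = 1.827 m
Minor: ΣK = 7.00; h_m = ΣK·V²/2g = 0.5463 m
Total H_L = 1.827 + 0.5463 = 2.373 m

H_L ≈ 2.37 m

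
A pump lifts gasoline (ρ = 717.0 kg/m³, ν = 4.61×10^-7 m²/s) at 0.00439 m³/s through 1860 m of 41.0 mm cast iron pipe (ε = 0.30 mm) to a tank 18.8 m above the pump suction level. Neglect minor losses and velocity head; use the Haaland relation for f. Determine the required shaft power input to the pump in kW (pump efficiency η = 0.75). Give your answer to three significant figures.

V = 4Q/(πD²) = 3.325 m/s; Re = 2.96×10^5; ε/D = 0.00732; f = 0.03449
h_f = f(L/D)V²/2g = 881.9 m
Total head H = z + h_f = 18.8 + 881.9 = 900.7 m
P_hyd = ρgQH = 717.0·9.81·0.00439·900.7 = 27.81 kW
P_shaft = P_hyd/η = 27.81/0.75 = 37.08 kW

P_shaft ≈ 37.1 kW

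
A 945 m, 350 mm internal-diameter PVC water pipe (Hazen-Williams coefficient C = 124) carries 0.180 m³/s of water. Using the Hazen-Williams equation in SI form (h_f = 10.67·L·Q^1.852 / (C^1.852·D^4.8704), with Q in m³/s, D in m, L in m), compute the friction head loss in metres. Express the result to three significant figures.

h_f = 10.67·945·0.180^1.852 / (124^1.852·0.350^4.8704) = 9.288 m

h_f ≈ 9.29 m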